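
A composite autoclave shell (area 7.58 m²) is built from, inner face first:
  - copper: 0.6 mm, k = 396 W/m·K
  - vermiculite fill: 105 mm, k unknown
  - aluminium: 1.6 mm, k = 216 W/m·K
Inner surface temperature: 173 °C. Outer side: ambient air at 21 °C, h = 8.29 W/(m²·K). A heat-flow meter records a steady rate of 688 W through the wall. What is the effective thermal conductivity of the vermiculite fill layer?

k ≈ 0.0676 W/(m·K)

Thermal resistances in series:
R_copper = L/(kA) = 0.0006/(396×7.58) = 1.999×10^-7 K/W
R_aluminium = L/(kA) = 0.0016/(216×7.58) = 9.772×10^-7 K/W
R_outer film = 1/(h_o·A) = 1/(8.29×7.58) = 0.01591 K/W
Sum of known resistances R_other = 0.01592 K/W
Total R = ΔT/Q = 152/688 = 0.2209 K/W
R_vermiculite fill = R_total − R_other = 0.205 K/W
k = L/(R·A) = 0.105/(0.205×7.58)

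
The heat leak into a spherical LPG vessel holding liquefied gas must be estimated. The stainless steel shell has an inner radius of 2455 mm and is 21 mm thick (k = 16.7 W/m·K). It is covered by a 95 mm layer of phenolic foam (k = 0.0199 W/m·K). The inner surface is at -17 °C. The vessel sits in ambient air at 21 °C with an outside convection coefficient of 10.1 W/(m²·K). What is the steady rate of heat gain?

Q ≈ 624 W

For a spherical shell R = (1/r₁ − 1/r₂)/(4πk); film R = 1/(h·4πr²). In series:
R_stainless steel shell = (1/2.455 − 1/2.476)/(4π×16.7) = 1.646×10^-5 K/W
R_phenolic foam = (1/2.476 − 1/2.571)/(4π×0.0199) = 0.05968 K/W
R_outer film = 1/(h·4πr_o²) = 1/(10.1×4π×2.571²) = 0.001192 K/W
R_total = 0.06089 K/W
Q = ΔT/R_total = 38/0.06089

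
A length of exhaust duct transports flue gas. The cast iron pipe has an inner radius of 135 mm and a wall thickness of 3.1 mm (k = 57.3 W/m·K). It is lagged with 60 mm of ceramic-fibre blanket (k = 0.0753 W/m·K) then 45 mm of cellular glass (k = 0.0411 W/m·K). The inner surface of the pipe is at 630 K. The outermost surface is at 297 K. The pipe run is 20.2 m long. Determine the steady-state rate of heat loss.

Q ≈ 4320 W

Treating each annulus and film as a series resistance:
R_cast iron pipe wall = ln(138.1/135)/(2π×57.3×20.2) = 3.122×10^-6 K/W
R_ceramic-fibre blanket = ln(198.1/138.1)/(2π×0.0753×20.2) = 0.03775 K/W
R_cellular glass = ln(243.1/198.1)/(2π×0.0411×20.2) = 0.03924 K/W
R_total = 0.077 K/W
Q = ΔT/R_total = 333/0.077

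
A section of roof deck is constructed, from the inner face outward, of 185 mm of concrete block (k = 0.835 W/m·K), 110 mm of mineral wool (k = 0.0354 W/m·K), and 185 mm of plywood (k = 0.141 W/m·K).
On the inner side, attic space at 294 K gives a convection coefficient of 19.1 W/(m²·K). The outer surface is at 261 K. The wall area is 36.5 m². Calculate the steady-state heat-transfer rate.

Model the wall as resistances in series:
R_inner film = 1/(h_i·A) = 1/(19.1×36.5) = 0.001434 K/W
R_concrete block = L/(kA) = 0.185/(0.835×36.5) = 0.00607 K/W
R_mineral wool = L/(kA) = 0.11/(0.0354×36.5) = 0.08513 K/W
R_plywood = L/(kA) = 0.185/(0.141×36.5) = 0.03595 K/W
R_total = 0.1286 K/W
Q = ΔT / R_total = 33 / 0.1286

Q ≈ 257 W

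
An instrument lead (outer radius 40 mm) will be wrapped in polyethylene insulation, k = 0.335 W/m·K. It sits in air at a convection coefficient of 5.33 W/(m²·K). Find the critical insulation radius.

r_cr ≈ 62.9 mm

For a cylinder r_cr = k/h = 0.335/5.33
r_cr = 62.9 mm; since the bare radius (40 mm) is below r_cr, adding a thin layer of insulation will *increase* heat loss.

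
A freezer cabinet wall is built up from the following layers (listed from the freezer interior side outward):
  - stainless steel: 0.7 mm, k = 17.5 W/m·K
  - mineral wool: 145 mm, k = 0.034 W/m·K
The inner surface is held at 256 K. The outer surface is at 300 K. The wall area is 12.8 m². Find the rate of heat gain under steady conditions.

Thermal resistances in series:
R_stainless steel = L/(kA) = 0.0007/(17.5×12.8) = 3.125×10^-6 K/W
R_mineral wool = L/(kA) = 0.145/(0.034×12.8) = 0.3332 K/W
R_total = 0.3332 K/W
Q = ΔT / R_total = 44 / 0.3332

Q ≈ 132 W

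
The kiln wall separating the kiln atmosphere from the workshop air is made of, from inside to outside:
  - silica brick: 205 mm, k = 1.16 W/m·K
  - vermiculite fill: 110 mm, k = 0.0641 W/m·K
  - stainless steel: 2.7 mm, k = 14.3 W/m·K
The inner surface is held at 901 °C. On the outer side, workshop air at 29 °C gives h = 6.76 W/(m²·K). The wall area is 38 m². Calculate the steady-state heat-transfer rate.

Q ≈ 16200 W

Thermal resistances in series:
R_silica brick = L/(kA) = 0.205/(1.16×38) = 0.004651 K/W
R_vermiculite fill = L/(kA) = 0.11/(0.0641×38) = 0.04516 K/W
R_stainless steel = L/(kA) = 0.0027/(14.3×38) = 4.969×10^-6 K/W
R_outer film = 1/(h_o·A) = 1/(6.76×38) = 0.003893 K/W
R_total = 0.05371 K/W
Q = ΔT / R_total = 872 / 0.05371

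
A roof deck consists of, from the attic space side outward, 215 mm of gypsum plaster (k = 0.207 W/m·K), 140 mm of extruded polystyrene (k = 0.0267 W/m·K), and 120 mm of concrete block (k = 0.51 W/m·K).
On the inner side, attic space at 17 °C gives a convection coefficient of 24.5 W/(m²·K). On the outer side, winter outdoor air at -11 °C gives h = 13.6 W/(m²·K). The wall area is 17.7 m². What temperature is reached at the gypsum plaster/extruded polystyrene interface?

Treating each layer as a thermal resistance in series:
R_inner film = 1/(h_i·A) = 1/(24.5×17.7) = 0.002306 K/W
R_gypsum plaster = L/(kA) = 0.215/(0.207×17.7) = 0.05868 K/W
R_extruded polystyrene = L/(kA) = 0.14/(0.0267×17.7) = 0.2962 K/W
R_concrete block = L/(kA) = 0.12/(0.51×17.7) = 0.01329 K/W
R_outer film = 1/(h_o·A) = 1/(13.6×17.7) = 0.004154 K/W
R_total = 0.3747 K/W;  Q = ΔT/R_total = 28/0.3747 = 74.73 W
T_interface = T_inner − Q·ΣR(inner→interface) = 17 − 74.7×0.06099

T ≈ 12.4 °C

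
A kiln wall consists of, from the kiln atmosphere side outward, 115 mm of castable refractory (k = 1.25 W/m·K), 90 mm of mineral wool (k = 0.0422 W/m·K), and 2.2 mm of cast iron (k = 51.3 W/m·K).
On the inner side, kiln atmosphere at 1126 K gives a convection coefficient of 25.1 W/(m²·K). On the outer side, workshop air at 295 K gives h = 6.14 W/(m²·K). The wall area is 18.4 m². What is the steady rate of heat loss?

Q ≈ 6300 W

Using the resistance-network approach (series):
R_inner film = 1/(h_i·A) = 1/(25.1×18.4) = 0.002165 K/W
R_castable refractory = L/(kA) = 0.115/(1.25×18.4) = 0.005 K/W
R_mineral wool = L/(kA) = 0.09/(0.0422×18.4) = 0.1159 K/W
R_cast iron = L/(kA) = 0.0022/(51.3×18.4) = 2.331×10^-6 K/W
R_outer film = 1/(h_o·A) = 1/(6.14×18.4) = 0.008851 K/W
R_total = 0.1319 K/W
Q = ΔT / R_total = 831 / 0.1319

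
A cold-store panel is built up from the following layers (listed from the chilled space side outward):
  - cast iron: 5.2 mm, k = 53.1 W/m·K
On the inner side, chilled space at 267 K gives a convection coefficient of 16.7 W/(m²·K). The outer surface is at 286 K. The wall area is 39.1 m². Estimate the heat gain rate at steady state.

Series thermal resistances:
R_inner film = 1/(h_i·A) = 1/(16.7×39.1) = 0.001531 K/W
R_cast iron = L/(kA) = 0.0052/(53.1×39.1) = 2.505×10^-6 K/W
R_total = 0.001534 K/W
Q = ΔT / R_total = 19 / 0.001534

Q ≈ 12400 W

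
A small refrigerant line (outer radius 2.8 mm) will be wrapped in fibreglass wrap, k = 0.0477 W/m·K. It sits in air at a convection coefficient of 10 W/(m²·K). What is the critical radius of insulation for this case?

For a cylinder r_cr = k/h = 0.0477/10
r_cr = 4.77 mm; since the bare radius (2.8 mm) is below r_cr, adding a thin layer of insulation will *increase* heat loss.

r_cr ≈ 4.77 mm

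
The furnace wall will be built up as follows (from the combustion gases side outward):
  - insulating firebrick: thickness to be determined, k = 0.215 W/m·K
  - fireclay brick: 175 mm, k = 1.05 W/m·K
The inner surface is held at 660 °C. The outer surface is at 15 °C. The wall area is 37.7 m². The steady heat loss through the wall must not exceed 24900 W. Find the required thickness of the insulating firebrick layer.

L ≈ 174 mm

Thermal resistances in series:
R_fireclay brick = L/(kA) = 0.175/(1.05×37.7) = 0.004421 K/W
Sum of the known resistances R_other = 0.004421 K/W
Required total resistance R_tot = ΔT/Q_allow = 645/24900 = 0.0259 K/W
R_insulating firebrick = R_tot − R_other = 0.02148 K/W
L = R·k·A = 0.02148×0.215×37.7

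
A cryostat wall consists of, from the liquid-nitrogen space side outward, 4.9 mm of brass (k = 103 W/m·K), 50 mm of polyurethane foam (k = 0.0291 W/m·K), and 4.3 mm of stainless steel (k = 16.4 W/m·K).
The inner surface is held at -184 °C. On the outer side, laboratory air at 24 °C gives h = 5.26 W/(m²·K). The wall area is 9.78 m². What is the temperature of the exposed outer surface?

T ≈ 3.28 °C

Thermal resistances in series:
R_brass = L/(kA) = 0.0049/(103×9.78) = 4.864×10^-6 K/W
R_polyurethane foam = L/(kA) = 0.05/(0.0291×9.78) = 0.1757 K/W
R_stainless steel = L/(kA) = 0.0043/(16.4×9.78) = 2.681×10^-5 K/W
R_outer film = 1/(h_o·A) = 1/(5.26×9.78) = 0.01944 K/W
R_total = 0.1952 K/W;  Q = ΔT/R_total = 208/0.1952 = 1066 W
T_interface = T_inner + Q·ΣR(inner→interface) = -184 + 1070×0.1757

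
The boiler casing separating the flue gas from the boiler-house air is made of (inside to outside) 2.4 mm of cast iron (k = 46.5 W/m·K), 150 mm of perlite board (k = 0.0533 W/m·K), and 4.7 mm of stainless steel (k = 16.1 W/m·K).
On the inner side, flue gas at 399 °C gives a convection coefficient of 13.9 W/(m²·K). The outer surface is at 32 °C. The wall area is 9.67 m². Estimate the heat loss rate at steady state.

Treating each layer as a thermal resistance in series:
R_inner film = 1/(h_i·A) = 1/(13.9×9.67) = 0.00744 K/W
R_cast iron = L/(kA) = 0.0024/(46.5×9.67) = 5.337×10^-6 K/W
R_perlite board = L/(kA) = 0.15/(0.0533×9.67) = 0.291 K/W
R_stainless steel = L/(kA) = 0.0047/(16.1×9.67) = 3.019×10^-5 K/W
R_total = 0.2985 K/W
Q = ΔT / R_total = 367 / 0.2985

Q ≈ 1230 W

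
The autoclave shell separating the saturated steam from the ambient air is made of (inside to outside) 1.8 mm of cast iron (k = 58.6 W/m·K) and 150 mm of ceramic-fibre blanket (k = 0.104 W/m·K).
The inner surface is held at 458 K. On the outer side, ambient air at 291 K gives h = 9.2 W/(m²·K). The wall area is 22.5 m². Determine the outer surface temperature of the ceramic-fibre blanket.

Series thermal resistances:
R_cast iron = L/(kA) = 0.0018/(58.6×22.5) = 1.365×10^-6 K/W
R_ceramic-fibre blanket = L/(kA) = 0.15/(0.104×22.5) = 0.0641 K/W
R_outer film = 1/(h_o·A) = 1/(9.2×22.5) = 0.004831 K/W
R_total = 0.06893 K/W;  Q = ΔT/R_total = 167/0.06893 = 2423 W
T_interface = T_inner − Q·ΣR(inner→interface) = 458 − 2420×0.0641

T ≈ 303 K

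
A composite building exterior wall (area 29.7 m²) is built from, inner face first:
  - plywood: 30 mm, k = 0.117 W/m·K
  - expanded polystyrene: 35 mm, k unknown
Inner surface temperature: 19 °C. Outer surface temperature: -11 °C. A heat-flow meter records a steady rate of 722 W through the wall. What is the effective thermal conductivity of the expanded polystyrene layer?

Series thermal resistances:
R_plywood = L/(kA) = 0.03/(0.117×29.7) = 0.008633 K/W
Sum of known resistances R_other = 0.008633 K/W
Total R = ΔT/Q = 30/722 = 0.04155 K/W
R_expanded polystyrene = R_total − R_other = 0.03292 K/W
k = L/(R·A) = 0.035/(0.03292×29.7)

k ≈ 0.0358 W/(m·K)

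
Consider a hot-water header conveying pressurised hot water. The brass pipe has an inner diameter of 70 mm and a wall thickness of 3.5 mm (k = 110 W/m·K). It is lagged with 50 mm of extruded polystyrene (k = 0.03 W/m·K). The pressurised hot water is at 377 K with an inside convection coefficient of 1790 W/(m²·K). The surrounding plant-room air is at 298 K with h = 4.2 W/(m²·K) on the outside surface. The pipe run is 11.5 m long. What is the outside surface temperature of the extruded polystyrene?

T ≈ 305 K

Per-layer cylindrical resistances, series-summed:
R_inner film = 1/(h_i·2πr₁L) = 1/(1790×2π×0.035×11.5) = 2.209×10^-4 K/W
R_brass pipe wall = ln(38.5/35)/(2π×110×11.5) = 1.199×10^-5 K/W
R_extruded polystyrene = ln(88.5/38.5)/(2π×0.03×11.5) = 0.384 K/W
R_outer film = 1/(h_o·2πr_oL) = 1/(4.2×2π×0.0885×11.5) = 0.03723 K/W
R_total = 0.4214 K/W
Q = ΔT/R_total = 79/0.4214
Q = 187 W
T_interface = T_inner − Q·ΣR(inner→interface) = 377 − 187×0.3842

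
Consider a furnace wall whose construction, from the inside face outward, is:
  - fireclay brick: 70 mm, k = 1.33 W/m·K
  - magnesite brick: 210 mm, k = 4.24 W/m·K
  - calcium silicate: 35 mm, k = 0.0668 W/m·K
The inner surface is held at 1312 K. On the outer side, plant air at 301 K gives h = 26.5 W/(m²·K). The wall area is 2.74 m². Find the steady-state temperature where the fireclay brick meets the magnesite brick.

T ≈ 1230 K

Series thermal resistances:
R_fireclay brick = L/(kA) = 0.07/(1.33×2.74) = 0.01921 K/W
R_magnesite brick = L/(kA) = 0.21/(4.24×2.74) = 0.01808 K/W
R_calcium silicate = L/(kA) = 0.035/(0.0668×2.74) = 0.1912 K/W
R_outer film = 1/(h_o·A) = 1/(26.5×2.74) = 0.01377 K/W
R_total = 0.2423 K/W;  Q = ΔT/R_total = 1011/0.2423 = 4173 W
T_interface = T_inner − Q·ΣR(inner→interface) = 1312 − 4170×0.01921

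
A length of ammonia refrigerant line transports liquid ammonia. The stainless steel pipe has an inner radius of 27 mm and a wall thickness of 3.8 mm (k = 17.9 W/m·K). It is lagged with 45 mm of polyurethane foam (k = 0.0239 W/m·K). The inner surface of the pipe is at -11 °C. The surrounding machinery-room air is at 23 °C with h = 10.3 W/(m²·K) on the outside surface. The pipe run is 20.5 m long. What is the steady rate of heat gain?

Treating each annulus and film as a series resistance:
R_stainless steel pipe wall = ln(30.8/27)/(2π×17.9×20.5) = 5.711×10^-5 K/W
R_polyurethane foam = ln(75.8/30.8)/(2π×0.0239×20.5) = 0.2925 K/W
R_outer film = 1/(h_o·2πr_oL) = 1/(10.3×2π×0.0758×20.5) = 0.009944 K/W
R_total = 0.3025 K/W
Q = ΔT/R_total = 34/0.3025

Q ≈ 112 W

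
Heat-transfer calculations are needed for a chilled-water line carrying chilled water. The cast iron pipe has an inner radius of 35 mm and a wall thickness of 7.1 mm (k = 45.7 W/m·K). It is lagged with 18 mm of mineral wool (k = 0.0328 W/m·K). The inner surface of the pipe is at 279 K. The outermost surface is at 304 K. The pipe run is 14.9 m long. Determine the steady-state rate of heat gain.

Radial resistances (cylindrical: R_cond = ln(r_o/r_i)/(2πkL), R_conv = 1/(h·2πrL)):
R_cast iron pipe wall = ln(42.1/35)/(2π×45.7×14.9) = 4.317×10^-5 K/W
R_mineral wool = ln(60.1/42.1)/(2π×0.0328×14.9) = 0.1159 K/W
R_total = 0.116 K/W
Q = ΔT/R_total = 25/0.116

Q ≈ 216 W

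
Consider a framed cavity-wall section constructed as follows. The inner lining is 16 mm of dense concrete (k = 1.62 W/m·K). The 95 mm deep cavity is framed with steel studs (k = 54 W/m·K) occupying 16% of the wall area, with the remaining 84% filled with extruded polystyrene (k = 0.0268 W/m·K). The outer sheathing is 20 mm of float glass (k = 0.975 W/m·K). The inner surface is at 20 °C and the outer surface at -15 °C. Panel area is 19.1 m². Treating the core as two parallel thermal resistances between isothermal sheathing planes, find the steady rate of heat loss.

Q ≈ 16200 W

Sheathing layers in series; stud and cavity paths in parallel between them.
R_inner = 0.016/(1.62×19.1) = 5.171×10^-4 K/W
R_stud  = 0.095/(54×0.16×19.1) = 5.757×10^-4 K/W
R_cav   = 0.095/(0.0268×0.84×19.1) = 0.2209 K/W
1/R_core = 1/R_stud + 1/R_cav → R_core = 5.742×10^-4 K/W
R_outer = 0.02/(0.975×19.1) = 0.001074 K/W
R_total = 0.002165 K/W
Q = ΔT/R_total = 35/0.002165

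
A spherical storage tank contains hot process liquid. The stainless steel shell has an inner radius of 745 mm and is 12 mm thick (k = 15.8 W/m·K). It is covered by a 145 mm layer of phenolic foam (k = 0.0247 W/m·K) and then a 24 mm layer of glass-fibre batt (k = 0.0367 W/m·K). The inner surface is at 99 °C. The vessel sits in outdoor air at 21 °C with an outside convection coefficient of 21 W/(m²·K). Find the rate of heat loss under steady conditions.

For a spherical shell R = (1/r₁ − 1/r₂)/(4πk); film R = 1/(h·4πr²). In series:
R_stainless steel shell = (1/0.745 − 1/0.757)/(4π×15.8) = 1.072×10^-4 K/W
R_phenolic foam = (1/0.757 − 1/0.902)/(4π×0.0247) = 0.6842 K/W
R_glass-fibre batt = (1/0.902 − 1/0.926)/(4π×0.0367) = 0.0623 K/W
R_outer film = 1/(h·4πr_o²) = 1/(21×4π×0.926²) = 0.004419 K/W
R_total = 0.751 K/W
Q = ΔT/R_total = 78/0.751

Q ≈ 104 W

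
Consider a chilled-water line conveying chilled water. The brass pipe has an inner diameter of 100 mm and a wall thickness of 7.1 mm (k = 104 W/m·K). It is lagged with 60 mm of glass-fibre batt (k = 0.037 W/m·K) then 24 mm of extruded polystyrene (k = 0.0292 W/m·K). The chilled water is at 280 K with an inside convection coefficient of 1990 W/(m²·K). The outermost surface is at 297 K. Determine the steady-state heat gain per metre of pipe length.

q′ ≈ 4.14 W/m

For a radial system each layer contributes R = ln(r_out/r_in)/(2πkL); films add R = 1/(hA).
R_inner film = 1/(h_i·2πr₁L) = 1/(1990×2π×0.05×1) = 0.0016 K/W
R_brass pipe wall = ln(57.1/50)/(2π×104×1) = 2.032×10^-4 K/W
R_glass-fibre batt = ln(117.1/57.1)/(2π×0.037×1) = 3.089 K/W
R_extruded polystyrene = ln(141.1/117.1)/(2π×0.0292×1) = 1.016 K/W
R_total = 4.107 K/W
Q = ΔT/R_total = 17/4.107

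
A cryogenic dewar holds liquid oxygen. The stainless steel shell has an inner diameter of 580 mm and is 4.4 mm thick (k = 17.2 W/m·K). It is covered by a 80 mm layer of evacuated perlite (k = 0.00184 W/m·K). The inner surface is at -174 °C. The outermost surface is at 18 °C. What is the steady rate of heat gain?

For a spherical shell R = (1/r₁ − 1/r₂)/(4πk); film R = 1/(h·4πr²). In series:
R_stainless steel shell = (1/0.29 − 1/0.2944)/(4π×17.2) = 2.384×10^-4 K/W
R_evacuated perlite = (1/0.2944 − 1/0.3744)/(4π×0.00184) = 31.39 K/W
R_total = 31.39 K/W
Q = ΔT/R_total = 192/31.39

Q ≈ 6.12 W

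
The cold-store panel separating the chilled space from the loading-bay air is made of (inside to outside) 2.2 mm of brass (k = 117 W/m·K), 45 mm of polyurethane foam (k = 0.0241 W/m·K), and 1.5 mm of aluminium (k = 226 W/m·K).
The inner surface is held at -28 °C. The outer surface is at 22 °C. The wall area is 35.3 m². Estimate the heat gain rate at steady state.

Treating each layer as a thermal resistance in series:
R_brass = L/(kA) = 0.0022/(117×35.3) = 5.327×10^-7 K/W
R_polyurethane foam = L/(kA) = 0.045/(0.0241×35.3) = 0.0529 K/W
R_aluminium = L/(kA) = 0.0015/(226×35.3) = 1.88×10^-7 K/W
R_total = 0.0529 K/W
Q = ΔT / R_total = 50 / 0.0529

Q ≈ 945 W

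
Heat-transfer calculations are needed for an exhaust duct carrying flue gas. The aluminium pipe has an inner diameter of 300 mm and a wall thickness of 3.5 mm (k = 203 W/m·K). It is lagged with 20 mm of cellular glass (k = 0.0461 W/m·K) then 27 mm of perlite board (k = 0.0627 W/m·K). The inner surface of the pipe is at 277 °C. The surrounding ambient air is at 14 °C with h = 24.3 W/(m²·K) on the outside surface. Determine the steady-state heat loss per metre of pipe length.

q′ ≈ 320 W/m

Radial resistances (cylindrical: R_cond = ln(r_o/r_i)/(2πkL), R_conv = 1/(h·2πrL)):
R_aluminium pipe wall = ln(153.5/150)/(2π×203×1) = 1.808×10^-5 K/W
R_cellular glass = ln(173.5/153.5)/(2π×0.0461×1) = 0.4228 K/W
R_perlite board = ln(200.5/173.5)/(2π×0.0627×1) = 0.3671 K/W
R_outer film = 1/(h_o·2πr_oL) = 1/(24.3×2π×0.2005×1) = 0.03267 K/W
R_total = 0.8227 K/W
Q = ΔT/R_total = 263/0.8227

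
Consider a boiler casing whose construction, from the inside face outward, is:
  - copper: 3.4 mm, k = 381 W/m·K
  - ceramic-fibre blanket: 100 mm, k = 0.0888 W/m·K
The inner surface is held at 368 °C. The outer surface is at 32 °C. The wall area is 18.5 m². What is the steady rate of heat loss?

Series thermal resistances:
R_copper = L/(kA) = 0.0034/(381×18.5) = 4.824×10^-7 K/W
R_ceramic-fibre blanket = L/(kA) = 0.1/(0.0888×18.5) = 0.06087 K/W
R_total = 0.06087 K/W
Q = ΔT / R_total = 336 / 0.06087

Q ≈ 5520 W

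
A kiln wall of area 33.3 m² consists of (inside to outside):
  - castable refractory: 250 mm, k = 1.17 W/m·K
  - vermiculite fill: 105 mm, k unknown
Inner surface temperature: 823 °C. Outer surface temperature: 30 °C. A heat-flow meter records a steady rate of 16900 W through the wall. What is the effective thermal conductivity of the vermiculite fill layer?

k ≈ 0.0778 W/(m·K)

Treating each layer as a thermal resistance in series:
R_castable refractory = L/(kA) = 0.25/(1.17×33.3) = 0.006417 K/W
Sum of known resistances R_other = 0.006417 K/W
Total R = ΔT/Q = 793/16900 = 0.04692 K/W
R_vermiculite fill = R_total − R_other = 0.04051 K/W
k = L/(R·A) = 0.105/(0.04051×33.3)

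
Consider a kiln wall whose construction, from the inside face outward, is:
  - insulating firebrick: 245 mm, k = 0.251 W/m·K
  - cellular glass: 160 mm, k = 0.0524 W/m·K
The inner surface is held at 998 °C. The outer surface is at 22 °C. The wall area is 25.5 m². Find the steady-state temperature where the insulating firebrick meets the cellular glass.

Series thermal resistances:
R_insulating firebrick = L/(kA) = 0.245/(0.251×25.5) = 0.03828 K/W
R_cellular glass = L/(kA) = 0.16/(0.0524×25.5) = 0.1197 K/W
R_total = 0.158 K/W;  Q = ΔT/R_total = 976/0.158 = 6176 W
T_interface = T_inner − Q·ΣR(inner→interface) = 998 − 6180×0.03828

T ≈ 762 °C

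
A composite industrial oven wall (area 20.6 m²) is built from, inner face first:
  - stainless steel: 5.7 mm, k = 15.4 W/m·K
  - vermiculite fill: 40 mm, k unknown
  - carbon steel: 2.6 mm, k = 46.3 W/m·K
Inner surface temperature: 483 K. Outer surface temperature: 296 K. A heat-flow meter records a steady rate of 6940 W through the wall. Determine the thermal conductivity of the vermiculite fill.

Series thermal resistances:
R_stainless steel = L/(kA) = 0.0057/(15.4×20.6) = 1.797×10^-5 K/W
R_carbon steel = L/(kA) = 0.0026/(46.3×20.6) = 2.726×10^-6 K/W
Sum of known resistances R_other = 2.069×10^-5 K/W
Total R = ΔT/Q = 187/6940 = 0.02695 K/W
R_vermiculite fill = R_total − R_other = 0.02692 K/W
k = L/(R·A) = 0.04/(0.02692×20.6)

k ≈ 0.0721 W/(m·K)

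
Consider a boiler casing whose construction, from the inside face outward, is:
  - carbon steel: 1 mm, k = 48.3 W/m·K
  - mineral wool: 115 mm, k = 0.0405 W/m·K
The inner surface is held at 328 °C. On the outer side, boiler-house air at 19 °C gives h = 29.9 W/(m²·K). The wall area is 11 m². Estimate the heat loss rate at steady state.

Q ≈ 1180 W

Using the resistance-network approach (series):
R_carbon steel = L/(kA) = 0.001/(48.3×11) = 1.882×10^-6 K/W
R_mineral wool = L/(kA) = 0.115/(0.0405×11) = 0.2581 K/W
R_outer film = 1/(h_o·A) = 1/(29.9×11) = 0.00304 K/W
R_total = 0.2612 K/W
Q = ΔT / R_total = 309 / 0.2612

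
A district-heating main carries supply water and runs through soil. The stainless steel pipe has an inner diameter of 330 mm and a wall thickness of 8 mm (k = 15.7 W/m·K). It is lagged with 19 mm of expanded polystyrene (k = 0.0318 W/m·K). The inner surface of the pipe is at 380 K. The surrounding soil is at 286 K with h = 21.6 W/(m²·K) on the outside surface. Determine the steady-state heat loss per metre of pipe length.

q′ ≈ 168 W/m

Treating each annulus and film as a series resistance:
R_stainless steel pipe wall = ln(173/165)/(2π×15.7×1) = 4.8×10^-4 K/W
R_expanded polystyrene = ln(192/173)/(2π×0.0318×1) = 0.5215 K/W
R_outer film = 1/(h_o·2πr_oL) = 1/(21.6×2π×0.192×1) = 0.03838 K/W
R_total = 0.5604 K/W
Q = ΔT/R_total = 94/0.5604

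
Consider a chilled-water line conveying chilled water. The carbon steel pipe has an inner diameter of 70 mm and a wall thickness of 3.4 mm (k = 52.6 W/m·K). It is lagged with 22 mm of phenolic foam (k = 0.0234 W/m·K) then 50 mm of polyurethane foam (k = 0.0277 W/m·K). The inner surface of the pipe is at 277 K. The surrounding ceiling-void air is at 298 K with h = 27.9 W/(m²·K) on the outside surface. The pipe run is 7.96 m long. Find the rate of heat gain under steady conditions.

Q ≈ 25.3 W

Radial resistances (cylindrical: R_cond = ln(r_o/r_i)/(2πkL), R_conv = 1/(h·2πrL)):
R_carbon steel pipe wall = ln(38.4/35)/(2π×52.6×7.96) = 3.524×10^-5 K/W
R_phenolic foam = ln(60.4/38.4)/(2π×0.0234×7.96) = 0.387 K/W
R_polyurethane foam = ln(110.4/60.4)/(2π×0.0277×7.96) = 0.4353 K/W
R_outer film = 1/(h_o·2πr_oL) = 1/(27.9×2π×0.1104×7.96) = 0.006491 K/W
R_total = 0.8289 K/W
Q = ΔT/R_total = 21/0.8289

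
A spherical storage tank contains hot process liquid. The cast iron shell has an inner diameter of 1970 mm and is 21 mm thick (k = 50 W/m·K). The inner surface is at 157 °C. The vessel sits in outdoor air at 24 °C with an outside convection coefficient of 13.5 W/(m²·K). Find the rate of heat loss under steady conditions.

Q ≈ 22700 W

Each spherical layer contributes R = (1/r_i − 1/r_o)/(4πk):
R_cast iron shell = (1/0.985 − 1/1.006)/(4π×50) = 3.373×10^-5 K/W
R_outer film = 1/(h·4πr_o²) = 1/(13.5×4π×1.006²) = 0.005825 K/W
R_total = 0.005858 K/W
Q = ΔT/R_total = 133/0.005858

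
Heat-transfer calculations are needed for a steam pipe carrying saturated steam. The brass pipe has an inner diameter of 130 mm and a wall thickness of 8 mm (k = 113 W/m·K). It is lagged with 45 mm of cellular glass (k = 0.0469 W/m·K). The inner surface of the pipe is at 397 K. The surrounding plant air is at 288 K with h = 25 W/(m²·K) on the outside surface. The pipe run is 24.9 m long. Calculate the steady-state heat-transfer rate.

Q ≈ 1610 W

Per-layer cylindrical resistances, series-summed:
R_brass pipe wall = ln(73/65)/(2π×113×24.9) = 6.566×10^-6 K/W
R_cellular glass = ln(118/73)/(2π×0.0469×24.9) = 0.06545 K/W
R_outer film = 1/(h_o·2πr_oL) = 1/(25×2π×0.118×24.9) = 0.002167 K/W
R_total = 0.06762 K/W
Q = ΔT/R_total = 109/0.06762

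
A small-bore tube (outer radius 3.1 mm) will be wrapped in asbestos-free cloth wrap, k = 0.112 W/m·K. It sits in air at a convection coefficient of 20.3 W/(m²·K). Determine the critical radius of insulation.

For a cylinder r_cr = k/h = 0.112/20.3
r_cr = 5.52 mm; since the bare radius (3.1 mm) is below r_cr, adding a thin layer of insulation will *increase* heat loss.

r_cr ≈ 5.52 mm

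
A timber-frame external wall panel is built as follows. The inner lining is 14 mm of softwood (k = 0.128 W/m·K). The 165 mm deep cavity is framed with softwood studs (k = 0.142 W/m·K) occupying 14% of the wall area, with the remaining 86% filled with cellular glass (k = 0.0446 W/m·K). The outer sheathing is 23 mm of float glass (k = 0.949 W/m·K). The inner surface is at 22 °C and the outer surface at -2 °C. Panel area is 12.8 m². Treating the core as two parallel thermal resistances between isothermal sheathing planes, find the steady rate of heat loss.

Q ≈ 104 W

Sheathing layers in series; stud and cavity paths in parallel between them.
R_inner = 0.014/(0.128×12.8) = 0.008545 K/W
R_stud  = 0.165/(0.142×0.14×12.8) = 0.6484 K/W
R_cav   = 0.165/(0.0446×0.86×12.8) = 0.3361 K/W
1/R_core = 1/R_stud + 1/R_cav → R_core = 0.2214 K/W
R_outer = 0.023/(0.949×12.8) = 0.001893 K/W
R_total = 0.2318 K/W
Q = ΔT/R_total = 24/0.2318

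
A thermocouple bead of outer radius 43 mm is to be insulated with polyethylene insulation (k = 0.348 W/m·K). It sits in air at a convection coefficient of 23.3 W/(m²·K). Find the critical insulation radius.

For a sphere r_cr = 2k/h = 2×0.348/23.3
r_cr = 29.9 mm; since the bare radius (43 mm) is above r_cr, any added insulation will reduce heat loss.

r_cr ≈ 29.9 mm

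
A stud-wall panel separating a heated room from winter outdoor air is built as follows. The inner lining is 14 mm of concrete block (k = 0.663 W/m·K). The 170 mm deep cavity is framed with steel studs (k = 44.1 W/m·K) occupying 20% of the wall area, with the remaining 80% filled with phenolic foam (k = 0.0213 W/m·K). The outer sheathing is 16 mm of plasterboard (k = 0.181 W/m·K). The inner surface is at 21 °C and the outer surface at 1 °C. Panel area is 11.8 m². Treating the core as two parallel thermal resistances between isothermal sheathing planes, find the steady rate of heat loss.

Sheathing layers in series; stud and cavity paths in parallel between them.
R_inner = 0.014/(0.663×11.8) = 0.00179 K/W
R_stud  = 0.17/(44.1×0.2×11.8) = 0.001633 K/W
R_cav   = 0.17/(0.0213×0.8×11.8) = 0.8455 K/W
1/R_core = 1/R_stud + 1/R_cav → R_core = 0.00163 K/W
R_outer = 0.016/(0.181×11.8) = 0.007491 K/W
R_total = 0.01091 K/W
Q = ΔT/R_total = 20/0.01091

Q ≈ 1830 W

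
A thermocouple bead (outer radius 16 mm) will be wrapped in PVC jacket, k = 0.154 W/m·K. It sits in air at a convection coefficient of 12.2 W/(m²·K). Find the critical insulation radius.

r_cr ≈ 25.2 mm

For a sphere r_cr = 2k/h = 2×0.154/12.2
r_cr = 25.2 mm; since the bare radius (16 mm) is below r_cr, adding a thin layer of insulation will *increase* heat loss.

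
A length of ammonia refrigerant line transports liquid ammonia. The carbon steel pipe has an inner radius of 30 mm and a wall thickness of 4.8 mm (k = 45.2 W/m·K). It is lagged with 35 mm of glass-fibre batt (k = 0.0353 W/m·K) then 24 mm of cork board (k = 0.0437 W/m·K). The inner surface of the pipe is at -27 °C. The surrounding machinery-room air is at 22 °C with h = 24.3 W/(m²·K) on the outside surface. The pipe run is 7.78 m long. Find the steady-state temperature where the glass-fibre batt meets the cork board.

T ≈ 8.89 °C

Radial resistances (cylindrical: R_cond = ln(r_o/r_i)/(2πkL), R_conv = 1/(h·2πrL)):
R_carbon steel pipe wall = ln(34.8/30)/(2π×45.2×7.78) = 6.717×10^-5 K/W
R_glass-fibre batt = ln(69.8/34.8)/(2π×0.0353×7.78) = 0.4034 K/W
R_cork board = ln(93.8/69.8)/(2π×0.0437×7.78) = 0.1383 K/W
R_outer film = 1/(h_o·2πr_oL) = 1/(24.3×2π×0.0938×7.78) = 0.008975 K/W
R_total = 0.5507 K/W
Q = ΔT/R_total = 49/0.5507
Q = 89 W
T_interface = T_inner + Q·ΣR(inner→interface) = -27 + 89×0.4034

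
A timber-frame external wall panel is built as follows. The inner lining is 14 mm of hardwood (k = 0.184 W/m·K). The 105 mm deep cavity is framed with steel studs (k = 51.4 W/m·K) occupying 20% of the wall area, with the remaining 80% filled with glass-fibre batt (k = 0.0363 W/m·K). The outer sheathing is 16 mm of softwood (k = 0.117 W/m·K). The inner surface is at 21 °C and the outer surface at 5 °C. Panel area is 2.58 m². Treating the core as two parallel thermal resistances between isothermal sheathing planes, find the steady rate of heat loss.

Q ≈ 185 W

Sheathing layers in series; stud and cavity paths in parallel between them.
R_inner = 0.014/(0.184×2.58) = 0.02949 K/W
R_stud  = 0.105/(51.4×0.2×2.58) = 0.003959 K/W
R_cav   = 0.105/(0.0363×0.8×2.58) = 1.401 K/W
1/R_core = 1/R_stud + 1/R_cav → R_core = 0.003948 K/W
R_outer = 0.016/(0.117×2.58) = 0.053 K/W
R_total = 0.08644 K/W
Q = ΔT/R_total = 16/0.08644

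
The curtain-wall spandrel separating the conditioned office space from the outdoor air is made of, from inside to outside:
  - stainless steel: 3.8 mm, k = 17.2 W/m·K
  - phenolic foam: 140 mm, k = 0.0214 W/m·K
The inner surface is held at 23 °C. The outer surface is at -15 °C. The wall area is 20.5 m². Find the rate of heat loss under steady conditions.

Q ≈ 119 W

Model the wall as resistances in series:
R_stainless steel = L/(kA) = 0.0038/(17.2×20.5) = 1.078×10^-5 K/W
R_phenolic foam = L/(kA) = 0.14/(0.0214×20.5) = 0.3191 K/W
R_total = 0.3191 K/W
Q = ΔT / R_total = 38 / 0.3191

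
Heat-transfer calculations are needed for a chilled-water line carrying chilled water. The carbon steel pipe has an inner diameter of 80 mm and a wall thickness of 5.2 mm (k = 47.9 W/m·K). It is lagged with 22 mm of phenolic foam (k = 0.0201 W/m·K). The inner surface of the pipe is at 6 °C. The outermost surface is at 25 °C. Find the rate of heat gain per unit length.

Cylindrical conduction, so R = ln(r₂/r₁)/(2πkL) per layer, in series:
R_carbon steel pipe wall = ln(45.2/40)/(2π×47.9×1) = 4.061×10^-4 K/W
R_phenolic foam = ln(67.2/45.2)/(2π×0.0201×1) = 3.14 K/W
R_total = 3.141 K/W
Q = ΔT/R_total = 19/3.141

q′ ≈ 6.05 W/m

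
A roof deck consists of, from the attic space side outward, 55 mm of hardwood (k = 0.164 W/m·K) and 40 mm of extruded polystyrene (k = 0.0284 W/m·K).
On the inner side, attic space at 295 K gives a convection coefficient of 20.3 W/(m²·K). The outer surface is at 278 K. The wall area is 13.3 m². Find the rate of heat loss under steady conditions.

Treating each layer as a thermal resistance in series:
R_inner film = 1/(h_i·A) = 1/(20.3×13.3) = 0.003704 K/W
R_hardwood = L/(kA) = 0.055/(0.164×13.3) = 0.02522 K/W
R_extruded polystyrene = L/(kA) = 0.04/(0.0284×13.3) = 0.1059 K/W
R_total = 0.1348 K/W
Q = ΔT / R_total = 17 / 0.1348

Q ≈ 126 W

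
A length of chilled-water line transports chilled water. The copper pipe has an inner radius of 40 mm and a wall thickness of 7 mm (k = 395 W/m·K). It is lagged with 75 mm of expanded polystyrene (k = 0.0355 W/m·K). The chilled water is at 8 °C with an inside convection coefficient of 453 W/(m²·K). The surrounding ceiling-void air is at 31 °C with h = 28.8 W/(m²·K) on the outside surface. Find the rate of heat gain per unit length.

q′ ≈ 5.31 W/m

Treating each annulus and film as a series resistance:
R_inner film = 1/(h_i·2πr₁L) = 1/(453×2π×0.04×1) = 0.008783 K/W
R_copper pipe wall = ln(47/40)/(2π×395×1) = 6.498×10^-5 K/W
R_expanded polystyrene = ln(122/47)/(2π×0.0355×1) = 4.276 K/W
R_outer film = 1/(h_o·2πr_oL) = 1/(28.8×2π×0.122×1) = 0.0453 K/W
R_total = 4.331 K/W
Q = ΔT/R_total = 23/4.331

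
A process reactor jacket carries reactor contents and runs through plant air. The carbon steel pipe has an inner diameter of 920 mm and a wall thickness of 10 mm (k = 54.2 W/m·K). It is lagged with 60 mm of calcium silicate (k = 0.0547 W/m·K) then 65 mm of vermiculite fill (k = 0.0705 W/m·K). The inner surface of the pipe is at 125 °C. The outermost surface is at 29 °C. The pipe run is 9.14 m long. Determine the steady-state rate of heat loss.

For a radial system each layer contributes R = ln(r_out/r_in)/(2πkL); films add R = 1/(hA).
R_carbon steel pipe wall = ln(470/460)/(2π×54.2×9.14) = 6.909×10^-6 K/W
R_calcium silicate = ln(530/470)/(2π×0.0547×9.14) = 0.03825 K/W
R_vermiculite fill = ln(595/530)/(2π×0.0705×9.14) = 0.02857 K/W
R_total = 0.06683 K/W
Q = ΔT/R_total = 96/0.06683

Q ≈ 1440 W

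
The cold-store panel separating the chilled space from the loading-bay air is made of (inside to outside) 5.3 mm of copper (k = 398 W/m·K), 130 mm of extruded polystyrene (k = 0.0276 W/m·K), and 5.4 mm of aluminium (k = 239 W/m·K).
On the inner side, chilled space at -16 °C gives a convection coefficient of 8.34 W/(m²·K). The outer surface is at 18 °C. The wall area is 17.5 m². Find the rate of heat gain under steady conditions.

Treating each layer as a thermal resistance in series:
R_inner film = 1/(h_i·A) = 1/(8.34×17.5) = 0.006852 K/W
R_copper = L/(kA) = 0.0053/(398×17.5) = 7.609×10^-7 K/W
R_extruded polystyrene = L/(kA) = 0.13/(0.0276×17.5) = 0.2692 K/W
R_aluminium = L/(kA) = 0.0054/(239×17.5) = 1.291×10^-6 K/W
R_total = 0.276 K/W
Q = ΔT / R_total = 34 / 0.276

Q ≈ 123 W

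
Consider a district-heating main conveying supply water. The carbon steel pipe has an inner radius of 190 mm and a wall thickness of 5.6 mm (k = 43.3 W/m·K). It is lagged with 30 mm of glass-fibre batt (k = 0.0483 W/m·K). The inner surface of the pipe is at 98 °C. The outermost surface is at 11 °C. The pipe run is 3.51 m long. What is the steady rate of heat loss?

Radial resistances (cylindrical: R_cond = ln(r_o/r_i)/(2πkL), R_conv = 1/(h·2πrL)):
R_carbon steel pipe wall = ln(195.6/190)/(2π×43.3×3.51) = 3.042×10^-5 K/W
R_glass-fibre batt = ln(225.6/195.6)/(2π×0.0483×3.51) = 0.134 K/W
R_total = 0.134 K/W
Q = ΔT/R_total = 87/0.134

Q ≈ 649 W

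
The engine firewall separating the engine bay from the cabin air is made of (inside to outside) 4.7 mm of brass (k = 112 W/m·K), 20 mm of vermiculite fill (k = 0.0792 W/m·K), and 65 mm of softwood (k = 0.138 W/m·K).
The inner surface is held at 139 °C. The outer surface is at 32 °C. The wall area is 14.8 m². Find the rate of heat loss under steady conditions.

Thermal resistances in series:
R_brass = L/(kA) = 0.0047/(112×14.8) = 2.835×10^-6 K/W
R_vermiculite fill = L/(kA) = 0.02/(0.0792×14.8) = 0.01706 K/W
R_softwood = L/(kA) = 0.065/(0.138×14.8) = 0.03183 K/W
R_total = 0.04889 K/W
Q = ΔT / R_total = 107 / 0.04889

Q ≈ 2190 W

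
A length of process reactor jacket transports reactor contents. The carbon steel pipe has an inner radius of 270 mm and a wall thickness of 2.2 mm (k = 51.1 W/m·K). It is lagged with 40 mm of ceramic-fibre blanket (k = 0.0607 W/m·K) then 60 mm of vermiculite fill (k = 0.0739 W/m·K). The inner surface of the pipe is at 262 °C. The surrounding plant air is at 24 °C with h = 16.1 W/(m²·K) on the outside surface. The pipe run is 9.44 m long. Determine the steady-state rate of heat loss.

Q ≈ 2940 W

Cylindrical conduction, so R = ln(r₂/r₁)/(2πkL) per layer, in series:
R_carbon steel pipe wall = ln(272.2/270)/(2π×51.1×9.44) = 2.677×10^-6 K/W
R_ceramic-fibre blanket = ln(312.2/272.2)/(2π×0.0607×9.44) = 0.03808 K/W
R_vermiculite fill = ln(372.2/312.2)/(2π×0.0739×9.44) = 0.0401 K/W
R_outer film = 1/(h_o·2πr_oL) = 1/(16.1×2π×0.3722×9.44) = 0.002813 K/W
R_total = 0.081 K/W
Q = ΔT/R_total = 238/0.081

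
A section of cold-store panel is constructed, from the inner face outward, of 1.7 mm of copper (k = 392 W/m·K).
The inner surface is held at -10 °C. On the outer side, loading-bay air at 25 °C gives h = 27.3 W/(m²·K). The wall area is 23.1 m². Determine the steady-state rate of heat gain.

Series thermal resistances:
R_copper = L/(kA) = 0.0017/(392×23.1) = 1.877×10^-7 K/W
R_outer film = 1/(h_o·A) = 1/(27.3×23.1) = 0.001586 K/W
R_total = 0.001586 K/W
Q = ΔT / R_total = 35 / 0.001586

Q ≈ 22100 W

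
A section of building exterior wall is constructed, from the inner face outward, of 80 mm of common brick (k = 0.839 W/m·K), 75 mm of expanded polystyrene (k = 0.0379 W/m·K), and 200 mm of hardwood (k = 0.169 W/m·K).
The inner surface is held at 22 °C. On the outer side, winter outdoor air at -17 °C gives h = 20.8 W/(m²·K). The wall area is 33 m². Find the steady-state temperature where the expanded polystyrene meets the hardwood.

Thermal resistances in series:
R_common brick = L/(kA) = 0.08/(0.839×33) = 0.002889 K/W
R_expanded polystyrene = L/(kA) = 0.075/(0.0379×33) = 0.05997 K/W
R_hardwood = L/(kA) = 0.2/(0.169×33) = 0.03586 K/W
R_outer film = 1/(h_o·A) = 1/(20.8×33) = 0.001457 K/W
R_total = 0.1002 K/W;  Q = ΔT/R_total = 39/0.1002 = 389.3 W
T_interface = T_inner − Q·ΣR(inner→interface) = 22 − 389×0.06286

T ≈ -2.47 °C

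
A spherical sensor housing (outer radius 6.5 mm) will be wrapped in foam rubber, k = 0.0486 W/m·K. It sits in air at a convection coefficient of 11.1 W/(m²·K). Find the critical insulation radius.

r_cr ≈ 8.76 mm

For a sphere r_cr = 2k/h = 2×0.0486/11.1
r_cr = 8.76 mm; since the bare radius (6.5 mm) is below r_cr, adding a thin layer of insulation will *increase* heat loss.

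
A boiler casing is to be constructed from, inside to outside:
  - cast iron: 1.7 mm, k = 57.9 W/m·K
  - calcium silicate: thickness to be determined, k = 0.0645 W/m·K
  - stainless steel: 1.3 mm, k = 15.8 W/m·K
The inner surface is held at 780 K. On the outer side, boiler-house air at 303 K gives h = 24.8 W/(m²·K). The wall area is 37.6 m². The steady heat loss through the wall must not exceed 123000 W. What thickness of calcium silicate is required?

Treating each layer as a thermal resistance in series:
R_cast iron = L/(kA) = 0.0017/(57.9×37.6) = 7.809×10^-7 K/W
R_stainless steel = L/(kA) = 0.0013/(15.8×37.6) = 2.188×10^-6 K/W
R_outer film = 1/(h_o·A) = 1/(24.8×37.6) = 0.001072 K/W
Sum of the known resistances R_other = 0.001075 K/W
Required total resistance R_tot = ΔT/Q_allow = 477/123000 = 0.003878 K/W
R_calcium silicate = R_tot − R_other = 0.002803 K/W
L = R·k·A = 0.002803×0.0645×37.6

L ≈ 6.8 mm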